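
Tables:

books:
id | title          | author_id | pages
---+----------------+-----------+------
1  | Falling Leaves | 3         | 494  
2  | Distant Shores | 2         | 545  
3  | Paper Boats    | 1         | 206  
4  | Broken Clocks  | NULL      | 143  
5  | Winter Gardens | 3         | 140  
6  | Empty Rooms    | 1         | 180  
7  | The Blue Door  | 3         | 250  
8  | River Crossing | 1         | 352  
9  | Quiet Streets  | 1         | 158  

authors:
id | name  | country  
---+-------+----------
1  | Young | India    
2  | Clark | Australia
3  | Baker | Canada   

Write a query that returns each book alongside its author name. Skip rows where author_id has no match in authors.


INNER JOIN keeps only books rows whose author_id matches an id in authors. Walk through each book:
  - book 1 (Falling Leaves): author_id=3 -> matches Baker
  - book 2 (Distant Shores): author_id=2 -> matches Clark
  - book 3 (Paper Boats): author_id=1 -> matches Young
  - book 4 (Broken Clocks): author_id=NULL, no match -> dropped
  - book 5 (Winter Gardens): author_id=3 -> matches Baker
  - book 6 (Empty Rooms): author_id=1 -> matches Young
  - book 7 (The Blue Door): author_id=3 -> matches Baker
  - book 8 (River Crossing): author_id=1 -> matches Young
  - book 9 (Quiet Streets): author_id=1 -> matches Young
So 1 of 9 rows is dropped.

SQL:
SELECT a.title, b.name AS author
FROM books a
INNER JOIN authors b ON a.author_id = b.id

Result:
title          | author
---------------+-------
Falling Leaves | Baker 
Distant Shores | Clark 
Paper Boats    | Young 
Winter Gardens | Baker 
Empty Rooms    | Young 
The Blue Door  | Baker 
River Crossing | Young 
Quiet Streets  | Young 


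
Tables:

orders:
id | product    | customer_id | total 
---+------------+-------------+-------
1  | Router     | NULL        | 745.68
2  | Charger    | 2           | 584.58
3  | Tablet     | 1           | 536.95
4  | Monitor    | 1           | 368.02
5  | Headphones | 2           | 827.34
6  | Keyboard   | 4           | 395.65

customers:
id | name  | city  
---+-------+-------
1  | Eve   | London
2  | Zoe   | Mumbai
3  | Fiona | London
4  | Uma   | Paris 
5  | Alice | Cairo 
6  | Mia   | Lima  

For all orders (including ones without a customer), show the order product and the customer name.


LEFT JOIN keeps every row from orders (the left table); where customer_id has no match in customers, the customer columns become NULL. Walk through each order:
  - order 1 (Router): customer_id=NULL, no match -> kept with NULL
  - order 2 (Charger): customer_id=2 -> matches Zoe
  - order 3 (Tablet): customer_id=1 -> matches Eve
  - order 4 (Monitor): customer_id=1 -> matches Eve
  - order 5 (Headphones): customer_id=2 -> matches Zoe
  - order 6 (Keyboard): customer_id=4 -> matches Uma
All 6 rows appear; 1 has NULL customer.

SQL:
SELECT a.product, b.name AS customer
FROM orders a
LEFT JOIN customers b ON a.customer_id = b.id

Result:
product    | customer
-----------+---------
Router     | NULL    
Charger    | Zoe     
Tablet     | Eve     
Monitor    | Eve     
Headphones | Zoe     
Keyboard   | Uma     


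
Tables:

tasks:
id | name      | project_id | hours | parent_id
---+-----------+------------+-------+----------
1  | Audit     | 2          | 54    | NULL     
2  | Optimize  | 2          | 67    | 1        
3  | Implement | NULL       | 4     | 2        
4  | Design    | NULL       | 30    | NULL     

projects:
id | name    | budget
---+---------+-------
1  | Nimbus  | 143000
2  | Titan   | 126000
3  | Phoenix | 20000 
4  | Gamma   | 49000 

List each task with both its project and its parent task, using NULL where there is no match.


Two LEFT JOINs from the same base table tasks: one to projects via project_id, one to tasks itself via parent_id. Both are LEFT so every task is preserved.
Match against projects:
  - task 1 (Audit): project_id=2 -> matches Titan
  - task 2 (Optimize): project_id=2 -> matches Titan
  - task 3 (Implement): project_id=NULL, no match -> kept with NULL
  - task 4 (Design): project_id=NULL, no match -> kept with NULL
Match against tasks (self):
  - task 1 (Audit): parent_id=NULL -> NULL
  - task 2 (Optimize): parent_id=1 -> Audit
  - task 3 (Implement): parent_id=2 -> Optimize
  - task 4 (Design): parent_id=NULL -> NULL

SQL:
SELECT a.name, b.name AS project, c.name AS parent
FROM tasks a
LEFT JOIN projects b ON a.project_id = b.id
LEFT JOIN tasks c ON a.parent_id = c.id

Result:
name      | project | parent  
----------+---------+---------
Audit     | Titan   | NULL    
Optimize  | Titan   | Audit   
Implement | NULL    | Optimize
Design    | NULL    | NULL    


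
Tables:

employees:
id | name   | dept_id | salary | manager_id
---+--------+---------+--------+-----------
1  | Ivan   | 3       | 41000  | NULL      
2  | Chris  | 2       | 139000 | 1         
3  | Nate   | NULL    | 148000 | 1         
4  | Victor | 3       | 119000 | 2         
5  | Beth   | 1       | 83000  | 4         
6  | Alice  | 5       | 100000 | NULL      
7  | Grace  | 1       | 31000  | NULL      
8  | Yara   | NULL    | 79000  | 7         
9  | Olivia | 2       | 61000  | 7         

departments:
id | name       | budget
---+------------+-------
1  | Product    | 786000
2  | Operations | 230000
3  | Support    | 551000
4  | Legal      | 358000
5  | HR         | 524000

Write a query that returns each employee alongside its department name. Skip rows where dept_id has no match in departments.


INNER JOIN keeps only employees rows whose dept_id matches an id in departments. Walk through each employee:
  - employee 1 (Ivan): dept_id=3 -> matches Support
  - employee 2 (Chris): dept_id=2 -> matches Operations
  - employee 3 (Nate): dept_id=NULL, no match -> dropped
  - employee 4 (Victor): dept_id=3 -> matches Support
  - employee 5 (Beth): dept_id=1 -> matches Product
  - employee 6 (Alice): dept_id=5 -> matches HR
  - employee 7 (Grace): dept_id=1 -> matches Product
  - employee 8 (Yara): dept_id=NULL, no match -> dropped
  - employee 9 (Olivia): dept_id=2 -> matches Operations
So 2 of 9 rows are dropped.

SQL:
SELECT a.name, b.name AS department
FROM employees a
INNER JOIN departments b ON a.dept_id = b.id

Result:
name   | department
-------+-----------
Ivan   | Support   
Chris  | Operations
Victor | Support   
Beth   | Product   
Alice  | HR        
Grace  | Product   
Olivia | Operations


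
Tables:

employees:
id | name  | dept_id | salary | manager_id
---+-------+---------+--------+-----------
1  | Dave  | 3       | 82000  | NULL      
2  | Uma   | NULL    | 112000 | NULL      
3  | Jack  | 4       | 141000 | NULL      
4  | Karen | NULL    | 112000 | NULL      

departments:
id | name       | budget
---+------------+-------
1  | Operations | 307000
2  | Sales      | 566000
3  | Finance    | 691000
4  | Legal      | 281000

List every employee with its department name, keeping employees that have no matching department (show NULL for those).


LEFT JOIN keeps every row from employees (the left table); where dept_id has no match in departments, the department columns become NULL. Walk through each employee:
  - employee 1 (Dave): dept_id=3 -> matches Finance
  - employee 2 (Uma): dept_id=NULL, no match -> kept with NULL
  - employee 3 (Jack): dept_id=4 -> matches Legal
  - employee 4 (Karen): dept_id=NULL, no match -> kept with NULL
All 4 rows appear; 2 have NULL department.

SQL:
SELECT a.name, b.name AS department
FROM employees a
LEFT JOIN departments b ON a.dept_id = b.id

Result:
name  | department
------+-----------
Dave  | Finance   
Uma   | NULL      
Jack  | Legal     
Karen | NULL      


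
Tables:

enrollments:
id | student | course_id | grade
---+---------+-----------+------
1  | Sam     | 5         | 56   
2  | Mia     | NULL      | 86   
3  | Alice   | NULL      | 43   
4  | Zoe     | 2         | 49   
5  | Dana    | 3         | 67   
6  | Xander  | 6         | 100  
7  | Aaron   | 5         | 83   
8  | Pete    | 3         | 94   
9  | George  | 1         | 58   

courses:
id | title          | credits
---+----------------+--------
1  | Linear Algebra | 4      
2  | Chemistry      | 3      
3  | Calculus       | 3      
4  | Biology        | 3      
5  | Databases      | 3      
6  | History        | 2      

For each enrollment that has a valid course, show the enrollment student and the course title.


INNER JOIN keeps only enrollments rows whose course_id matches an id in courses. Walk through each enrollment:
  - enrollment 1 (Sam): course_id=5 -> matches Databases
  - enrollment 2 (Mia): course_id=NULL, no match -> dropped
  - enrollment 3 (Alice): course_id=NULL, no match -> dropped
  - enrollment 4 (Zoe): course_id=2 -> matches Chemistry
  - enrollment 5 (Dana): course_id=3 -> matches Calculus
  - enrollment 6 (Xander): course_id=6 -> matches History
  - enrollment 7 (Aaron): course_id=5 -> matches Databases
  - enrollment 8 (Pete): course_id=3 -> matches Calculus
  - enrollment 9 (George): course_id=1 -> matches Linear Algebra
So 2 of 9 rows are dropped.

SQL:
SELECT a.student, b.title AS course
FROM enrollments a
INNER JOIN courses b ON a.course_id = b.id

Result:
student | course        
--------+---------------
Sam     | Databases     
Zoe     | Chemistry     
Dana    | Calculus      
Xander  | History       
Aaron   | Databases     
Pete    | Calculus      
George  | Linear Algebra


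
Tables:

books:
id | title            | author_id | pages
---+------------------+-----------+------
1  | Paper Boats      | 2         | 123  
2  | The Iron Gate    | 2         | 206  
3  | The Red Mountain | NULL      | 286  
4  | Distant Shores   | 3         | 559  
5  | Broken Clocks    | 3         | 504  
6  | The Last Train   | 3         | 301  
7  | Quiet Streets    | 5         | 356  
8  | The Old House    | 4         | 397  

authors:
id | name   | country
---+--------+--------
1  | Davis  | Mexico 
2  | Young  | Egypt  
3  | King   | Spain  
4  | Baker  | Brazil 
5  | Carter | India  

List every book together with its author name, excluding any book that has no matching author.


INNER JOIN keeps only books rows whose author_id matches an id in authors. Walk through each book:
  - book 1 (Paper Boats): author_id=2 -> matches Young
  - book 2 (The Iron Gate): author_id=2 -> matches Young
  - book 3 (The Red Mountain): author_id=NULL, no match -> dropped
  - book 4 (Distant Shores): author_id=3 -> matches King
  - book 5 (Broken Clocks): author_id=3 -> matches King
  - book 6 (The Last Train): author_id=3 -> matches King
  - book 7 (Quiet Streets): author_id=5 -> matches Carter
  - book 8 (The Old House): author_id=4 -> matches Baker
So 1 of 8 rows is dropped.

SQL:
SELECT a.title, b.name AS author
FROM books a
INNER JOIN authors b ON a.author_id = b.id

Result:
title          | author
---------------+-------
Paper Boats    | Young 
The Iron Gate  | Young 
Distant Shores | King  
Broken Clocks  | King  
The Last Train | King  
Quiet Streets  | Carter
The Old House  | Baker 


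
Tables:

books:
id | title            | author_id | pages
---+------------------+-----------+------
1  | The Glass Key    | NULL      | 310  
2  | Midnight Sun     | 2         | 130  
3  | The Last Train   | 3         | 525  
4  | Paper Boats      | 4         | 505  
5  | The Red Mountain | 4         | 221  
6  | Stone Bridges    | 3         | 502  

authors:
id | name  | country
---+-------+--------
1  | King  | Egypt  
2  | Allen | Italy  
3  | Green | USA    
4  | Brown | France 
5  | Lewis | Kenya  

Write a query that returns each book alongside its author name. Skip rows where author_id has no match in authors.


INNER JOIN keeps only books rows whose author_id matches an id in authors. Walk through each book:
  - book 1 (The Glass Key): author_id=NULL, no match -> dropped
  - book 2 (Midnight Sun): author_id=2 -> matches Allen
  - book 3 (The Last Train): author_id=3 -> matches Green
  - book 4 (Paper Boats): author_id=4 -> matches Brown
  - book 5 (The Red Mountain): author_id=4 -> matches Brown
  - book 6 (Stone Bridges): author_id=3 -> matches Green
So 1 of 6 rows is dropped.

SQL:
SELECT a.title, b.name AS author
FROM books a
INNER JOIN authors b ON a.author_id = b.id

Result:
title            | author
-----------------+-------
Midnight Sun     | Allen 
The Last Train   | Green 
Paper Boats      | Brown 
The Red Mountain | Brown 
Stone Bridges    | Green 


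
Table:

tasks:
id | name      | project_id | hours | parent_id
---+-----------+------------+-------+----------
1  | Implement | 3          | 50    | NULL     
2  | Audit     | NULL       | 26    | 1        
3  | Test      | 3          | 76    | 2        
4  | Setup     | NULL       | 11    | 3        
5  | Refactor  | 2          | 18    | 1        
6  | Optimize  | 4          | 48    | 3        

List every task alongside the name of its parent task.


This is a self-join: tasks is joined to a second copy of itself, matching each row's parent_id to another row's id. Use LEFT JOIN so rows with parent_id=NULL are kept.
  - task 1 (Implement): parent_id=NULL -> NULL
  - task 2 (Audit): parent_id=1 -> Implement
  - task 3 (Test): parent_id=2 -> Audit
  - task 4 (Setup): parent_id=3 -> Test
  - task 5 (Refactor): parent_id=1 -> Implement
  - task 6 (Optimize): parent_id=3 -> Test

SQL:
SELECT a.name AS item, b.name AS parent
FROM tasks a
LEFT JOIN tasks b ON a.parent_id = b.id

Result:
item      | parent   
----------+----------
Implement | NULL     
Audit     | Implement
Test      | Audit    
Setup     | Test     
Refactor  | Implement
Optimize  | Test     


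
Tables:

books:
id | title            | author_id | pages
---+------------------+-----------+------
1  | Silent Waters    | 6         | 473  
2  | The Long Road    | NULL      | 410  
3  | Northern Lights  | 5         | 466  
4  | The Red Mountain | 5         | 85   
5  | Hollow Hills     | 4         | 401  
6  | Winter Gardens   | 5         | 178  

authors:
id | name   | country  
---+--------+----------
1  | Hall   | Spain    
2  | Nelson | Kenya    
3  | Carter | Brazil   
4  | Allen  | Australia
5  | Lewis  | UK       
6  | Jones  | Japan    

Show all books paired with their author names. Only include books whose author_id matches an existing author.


INNER JOIN keeps only books rows whose author_id matches an id in authors. Walk through each book:
  - book 1 (Silent Waters): author_id=6 -> matches Jones
  - book 2 (The Long Road): author_id=NULL, no match -> dropped
  - book 3 (Northern Lights): author_id=5 -> matches Lewis
  - book 4 (The Red Mountain): author_id=5 -> matches Lewis
  - book 5 (Hollow Hills): author_id=4 -> matches Allen
  - book 6 (Winter Gardens): author_id=5 -> matches Lewis
So 1 of 6 rows is dropped.

SQL:
SELECT a.title, b.name AS author
FROM books a
INNER JOIN authors b ON a.author_id = b.id

Result:
title            | author
-----------------+-------
Silent Waters    | Jones 
Northern Lights  | Lewis 
The Red Mountain | Lewis 
Hollow Hills     | Allen 
Winter Gardens   | Lewis 


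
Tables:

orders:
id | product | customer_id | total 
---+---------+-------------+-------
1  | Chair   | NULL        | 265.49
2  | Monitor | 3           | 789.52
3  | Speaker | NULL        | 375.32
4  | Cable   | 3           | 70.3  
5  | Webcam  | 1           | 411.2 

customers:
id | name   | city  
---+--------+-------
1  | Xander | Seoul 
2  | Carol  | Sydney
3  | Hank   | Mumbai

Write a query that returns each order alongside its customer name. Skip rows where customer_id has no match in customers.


INNER JOIN keeps only orders rows whose customer_id matches an id in customers. Walk through each order:
  - order 1 (Chair): customer_id=NULL, no match -> dropped
  - order 2 (Monitor): customer_id=3 -> matches Hank
  - order 3 (Speaker): customer_id=NULL, no match -> dropped
  - order 4 (Cable): customer_id=3 -> matches Hank
  - order 5 (Webcam): customer_id=1 -> matches Xander
So 2 of 5 rows are dropped.

SQL:
SELECT a.product, b.name AS customer
FROM orders a
INNER JOIN customers b ON a.customer_id = b.id

Result:
product | customer
--------+---------
Monitor | Hank    
Cable   | Hank    
Webcam  | Xander  


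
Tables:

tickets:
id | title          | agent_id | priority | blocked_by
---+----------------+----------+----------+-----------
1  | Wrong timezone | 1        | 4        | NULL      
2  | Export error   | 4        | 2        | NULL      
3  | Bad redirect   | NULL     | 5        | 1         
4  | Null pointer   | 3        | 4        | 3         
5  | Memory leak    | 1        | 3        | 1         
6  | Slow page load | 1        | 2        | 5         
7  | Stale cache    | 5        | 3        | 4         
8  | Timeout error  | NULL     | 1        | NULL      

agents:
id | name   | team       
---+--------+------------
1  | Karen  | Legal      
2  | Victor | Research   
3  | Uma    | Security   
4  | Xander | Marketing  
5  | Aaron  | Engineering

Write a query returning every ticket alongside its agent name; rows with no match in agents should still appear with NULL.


LEFT JOIN keeps every row from tickets (the left table); where agent_id has no match in agents, the agent columns become NULL. Walk through each ticket:
  - ticket 1 (Wrong timezone): agent_id=1 -> matches Karen
  - ticket 2 (Export error): agent_id=4 -> matches Xander
  - ticket 3 (Bad redirect): agent_id=NULL, no match -> kept with NULL
  - ticket 4 (Null pointer): agent_id=3 -> matches Uma
  - ticket 5 (Memory leak): agent_id=1 -> matches Karen
  - ticket 6 (Slow page load): agent_id=1 -> matches Karen
  - ticket 7 (Stale cache): agent_id=5 -> matches Aaron
  - ticket 8 (Timeout error): agent_id=NULL, no match -> kept with NULL
All 8 rows appear; 2 have NULL agent.

SQL:
SELECT a.title, b.name AS agent
FROM tickets a
LEFT JOIN agents b ON a.agent_id = b.id

Result:
title          | agent 
---------------+-------
Wrong timezone | Karen 
Export error   | Xander
Bad redirect   | NULL  
Null pointer   | Uma   
Memory leak    | Karen 
Slow page load | Karen 
Stale cache    | Aaron 
Timeout error  | NULL  


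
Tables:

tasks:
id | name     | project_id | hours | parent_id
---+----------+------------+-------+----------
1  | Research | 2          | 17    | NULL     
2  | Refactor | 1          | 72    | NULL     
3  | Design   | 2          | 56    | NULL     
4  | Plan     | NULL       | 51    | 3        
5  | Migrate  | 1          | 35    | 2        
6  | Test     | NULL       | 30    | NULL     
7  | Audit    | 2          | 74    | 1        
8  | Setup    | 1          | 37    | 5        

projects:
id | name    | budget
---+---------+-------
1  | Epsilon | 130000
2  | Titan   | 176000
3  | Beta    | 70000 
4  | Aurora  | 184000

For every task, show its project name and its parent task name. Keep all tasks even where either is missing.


Two LEFT JOINs from the same base table tasks: one to projects via project_id, one to tasks itself via parent_id. Both are LEFT so every task is preserved.
Match against projects:
  - task 1 (Research): project_id=2 -> matches Titan
  - task 2 (Refactor): project_id=1 -> matches Epsilon
  - task 3 (Design): project_id=2 -> matches Titan
  - task 4 (Plan): project_id=NULL, no match -> kept with NULL
  - task 5 (Migrate): project_id=1 -> matches Epsilon
  - task 6 (Test): project_id=NULL, no match -> kept with NULL
  - task 7 (Audit): project_id=2 -> matches Titan
  - task 8 (Setup): project_id=1 -> matches Epsilon
Match against tasks (self):
  - task 1 (Research): parent_id=NULL -> NULL
  - task 2 (Refactor): parent_id=NULL -> NULL
  - task 3 (Design): parent_id=NULL -> NULL
  - task 4 (Plan): parent_id=3 -> Design
  - task 5 (Migrate): parent_id=2 -> Refactor
  - task 6 (Test): parent_id=NULL -> NULL
  - task 7 (Audit): parent_id=1 -> Research
  - task 8 (Setup): parent_id=5 -> Migrate

SQL:
SELECT a.name, b.name AS project, c.name AS parent
FROM tasks a
LEFT JOIN projects b ON a.project_id = b.id
LEFT JOIN tasks c ON a.parent_id = c.id

Result:
name     | project | parent  
---------+---------+---------
Research | Titan   | NULL    
Refactor | Epsilon | NULL    
Design   | Titan   | NULL    
Plan     | NULL    | Design  
Migrate  | Epsilon | Refactor
Test     | NULL    | NULL    
Audit    | Titan   | Research
Setup    | Epsilon | Migrate 


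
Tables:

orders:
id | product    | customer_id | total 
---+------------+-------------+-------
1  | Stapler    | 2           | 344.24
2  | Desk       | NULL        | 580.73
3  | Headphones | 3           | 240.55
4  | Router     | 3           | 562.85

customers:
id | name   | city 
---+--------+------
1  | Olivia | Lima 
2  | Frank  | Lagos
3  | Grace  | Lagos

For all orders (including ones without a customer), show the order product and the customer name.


LEFT JOIN keeps every row from orders (the left table); where customer_id has no match in customers, the customer columns become NULL. Walk through each order:
  - order 1 (Stapler): customer_id=2 -> matches Frank
  - order 2 (Desk): customer_id=NULL, no match -> kept with NULL
  - order 3 (Headphones): customer_id=3 -> matches Grace
  - order 4 (Router): customer_id=3 -> matches Grace
All 4 rows appear; 1 has NULL customer.

SQL:
SELECT a.product, b.name AS customer
FROM orders a
LEFT JOIN customers b ON a.customer_id = b.id

Result:
product    | customer
-----------+---------
Stapler    | Frank   
Desk       | NULL    
Headphones | Grace   
Router     | Grace   


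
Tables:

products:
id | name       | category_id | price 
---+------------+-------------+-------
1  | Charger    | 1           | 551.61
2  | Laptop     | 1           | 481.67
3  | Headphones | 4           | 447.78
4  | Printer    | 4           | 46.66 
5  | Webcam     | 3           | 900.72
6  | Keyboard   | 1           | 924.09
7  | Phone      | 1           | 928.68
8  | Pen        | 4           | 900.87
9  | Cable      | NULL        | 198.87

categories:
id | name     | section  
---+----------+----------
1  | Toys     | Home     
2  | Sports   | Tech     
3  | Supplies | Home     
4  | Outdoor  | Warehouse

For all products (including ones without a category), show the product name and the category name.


LEFT JOIN keeps every row from products (the left table); where category_id has no match in categories, the category columns become NULL. Walk through each product:
  - product 1 (Charger): category_id=1 -> matches Toys
  - product 2 (Laptop): category_id=1 -> matches Toys
  - product 3 (Headphones): category_id=4 -> matches Outdoor
  - product 4 (Printer): category_id=4 -> matches Outdoor
  - product 5 (Webcam): category_id=3 -> matches Supplies
  - product 6 (Keyboard): category_id=1 -> matches Toys
  - product 7 (Phone): category_id=1 -> matches Toys
  - product 8 (Pen): category_id=4 -> matches Outdoor
  - product 9 (Cable): category_id=NULL, no match -> kept with NULL
All 9 rows appear; 1 has NULL category.

SQL:
SELECT a.name, b.name AS category
FROM products a
LEFT JOIN categories b ON a.category_id = b.id

Result:
name       | category
-----------+---------
Charger    | Toys    
Laptop     | Toys    
Headphones | Outdoor 
Printer    | Outdoor 
Webcam     | Supplies
Keyboard   | Toys    
Phone      | Toys    
Pen        | Outdoor 
Cable      | NULL    


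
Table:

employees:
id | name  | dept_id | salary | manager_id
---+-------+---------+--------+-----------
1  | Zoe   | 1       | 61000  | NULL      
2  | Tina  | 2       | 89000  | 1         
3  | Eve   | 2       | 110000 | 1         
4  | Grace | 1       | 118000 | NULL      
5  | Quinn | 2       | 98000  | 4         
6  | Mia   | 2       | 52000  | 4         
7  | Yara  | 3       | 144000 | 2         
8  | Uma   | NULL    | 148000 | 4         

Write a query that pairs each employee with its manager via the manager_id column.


This is a self-join: employees is joined to a second copy of itself, matching each row's manager_id to another row's id. Use LEFT JOIN so rows with manager_id=NULL are kept.
  - employee 1 (Zoe): manager_id=NULL -> NULL
  - employee 2 (Tina): manager_id=1 -> Zoe
  - employee 3 (Eve): manager_id=1 -> Zoe
  - employee 4 (Grace): manager_id=NULL -> NULL
  - employee 5 (Quinn): manager_id=4 -> Grace
  - employee 6 (Mia): manager_id=4 -> Grace
  - employee 7 (Yara): manager_id=2 -> Tina
  - employee 8 (Uma): manager_id=4 -> Grace

SQL:
SELECT a.name AS item, b.name AS manager
FROM employees a
LEFT JOIN employees b ON a.manager_id = b.id

Result:
item  | manager
------+--------
Zoe   | NULL   
Tina  | Zoe    
Eve   | Zoe    
Grace | NULL   
Quinn | Grace  
Mia   | Grace  
Yara  | Tina   
Uma   | Grace  


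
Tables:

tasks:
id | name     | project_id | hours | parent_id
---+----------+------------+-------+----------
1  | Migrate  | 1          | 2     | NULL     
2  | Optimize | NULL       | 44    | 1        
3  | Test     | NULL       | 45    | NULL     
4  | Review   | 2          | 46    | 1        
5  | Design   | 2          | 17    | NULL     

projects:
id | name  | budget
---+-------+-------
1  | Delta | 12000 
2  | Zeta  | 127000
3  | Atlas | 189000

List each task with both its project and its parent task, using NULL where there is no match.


Two LEFT JOINs from the same base table tasks: one to projects via project_id, one to tasks itself via parent_id. Both are LEFT so every task is preserved.
Match against projects:
  - task 1 (Migrate): project_id=1 -> matches Delta
  - task 2 (Optimize): project_id=NULL, no match -> kept with NULL
  - task 3 (Test): project_id=NULL, no match -> kept with NULL
  - task 4 (Review): project_id=2 -> matches Zeta
  - task 5 (Design): project_id=2 -> matches Zeta
Match against tasks (self):
  - task 1 (Migrate): parent_id=NULL -> NULL
  - task 2 (Optimize): parent_id=1 -> Migrate
  - task 3 (Test): parent_id=NULL -> NULL
  - task 4 (Review): parent_id=1 -> Migrate
  - task 5 (Design): parent_id=NULL -> NULL

SQL:
SELECT a.name, b.name AS project, c.name AS parent
FROM tasks a
LEFT JOIN projects b ON a.project_id = b.id
LEFT JOIN tasks c ON a.parent_id = c.id

Result:
name     | project | parent 
---------+---------+--------
Migrate  | Delta   | NULL   
Optimize | NULL    | Migrate
Test     | NULL    | NULL   
Review   | Zeta    | Migrate
Design   | Zeta    | NULL   


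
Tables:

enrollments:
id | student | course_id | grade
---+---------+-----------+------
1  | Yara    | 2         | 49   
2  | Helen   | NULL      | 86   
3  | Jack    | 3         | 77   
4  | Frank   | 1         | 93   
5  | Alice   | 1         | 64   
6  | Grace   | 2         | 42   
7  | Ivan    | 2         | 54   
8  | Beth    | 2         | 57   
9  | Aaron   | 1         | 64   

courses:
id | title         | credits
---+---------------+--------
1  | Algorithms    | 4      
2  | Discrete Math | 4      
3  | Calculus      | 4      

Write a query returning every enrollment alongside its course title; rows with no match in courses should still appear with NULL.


LEFT JOIN keeps every row from enrollments (the left table); where course_id has no match in courses, the course columns become NULL. Walk through each enrollment:
  - enrollment 1 (Yara): course_id=2 -> matches Discrete Math
  - enrollment 2 (Helen): course_id=NULL, no match -> kept with NULL
  - enrollment 3 (Jack): course_id=3 -> matches Calculus
  - enrollment 4 (Frank): course_id=1 -> matches Algorithms
  - enrollment 5 (Alice): course_id=1 -> matches Algorithms
  - enrollment 6 (Grace): course_id=2 -> matches Discrete Math
  - enrollment 7 (Ivan): course_id=2 -> matches Discrete Math
  - enrollment 8 (Beth): course_id=2 -> matches Discrete Math
  - enrollment 9 (Aaron): course_id=1 -> matches Algorithms
All 9 rows appear; 1 has NULL course.

SQL:
SELECT a.student, b.title AS course
FROM enrollments a
LEFT JOIN courses b ON a.course_id = b.id

Result:
student | course       
--------+--------------
Yara    | Discrete Math
Helen   | NULL         
Jack    | Calculus     
Frank   | Algorithms   
Alice   | Algorithms   
Grace   | Discrete Math
Ivan    | Discrete Math
Beth    | Discrete Math
Aaron   | Algorithms   


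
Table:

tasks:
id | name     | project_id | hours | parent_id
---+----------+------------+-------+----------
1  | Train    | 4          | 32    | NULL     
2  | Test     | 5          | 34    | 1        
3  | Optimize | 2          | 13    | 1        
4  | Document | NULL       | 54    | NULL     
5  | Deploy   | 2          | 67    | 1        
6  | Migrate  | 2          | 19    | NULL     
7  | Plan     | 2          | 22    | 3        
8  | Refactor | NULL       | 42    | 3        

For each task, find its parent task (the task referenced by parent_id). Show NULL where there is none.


This is a self-join: tasks is joined to a second copy of itself, matching each row's parent_id to another row's id. Use LEFT JOIN so rows with parent_id=NULL are kept.
  - task 1 (Train): parent_id=NULL -> NULL
  - task 2 (Test): parent_id=1 -> Train
  - task 3 (Optimize): parent_id=1 -> Train
  - task 4 (Document): parent_id=NULL -> NULL
  - task 5 (Deploy): parent_id=1 -> Train
  - task 6 (Migrate): parent_id=NULL -> NULL
  - task 7 (Plan): parent_id=3 -> Optimize
  - task 8 (Refactor): parent_id=3 -> Optimize

SQL:
SELECT a.name AS item, b.name AS parent
FROM tasks a
LEFT JOIN tasks b ON a.parent_id = b.id

Result:
item     | parent  
---------+---------
Train    | NULL    
Test     | Train   
Optimize | Train   
Document | NULL    
Deploy   | Train   
Migrate  | NULL    
Plan     | Optimize
Refactor | Optimize


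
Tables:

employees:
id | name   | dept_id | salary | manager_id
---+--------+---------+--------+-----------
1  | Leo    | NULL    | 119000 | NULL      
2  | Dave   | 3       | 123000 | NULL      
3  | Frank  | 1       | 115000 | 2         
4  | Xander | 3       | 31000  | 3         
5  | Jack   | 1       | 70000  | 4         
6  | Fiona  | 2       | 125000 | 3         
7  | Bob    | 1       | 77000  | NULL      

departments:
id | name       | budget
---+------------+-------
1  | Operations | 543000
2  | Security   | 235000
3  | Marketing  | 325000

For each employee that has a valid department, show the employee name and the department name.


INNER JOIN keeps only employees rows whose dept_id matches an id in departments. Walk through each employee:
  - employee 1 (Leo): dept_id=NULL, no match -> dropped
  - employee 2 (Dave): dept_id=3 -> matches Marketing
  - employee 3 (Frank): dept_id=1 -> matches Operations
  - employee 4 (Xander): dept_id=3 -> matches Marketing
  - employee 5 (Jack): dept_id=1 -> matches Operations
  - employee 6 (Fiona): dept_id=2 -> matches Security
  - employee 7 (Bob): dept_id=1 -> matches Operations
So 1 of 7 rows is dropped.

SQL:
SELECT a.name, b.name AS department
FROM employees a
INNER JOIN departments b ON a.dept_id = b.id

Result:
name   | department
-------+-----------
Dave   | Marketing 
Frank  | Operations
Xander | Marketing 
Jack   | Operations
Fiona  | Security  
Bob    | Operations


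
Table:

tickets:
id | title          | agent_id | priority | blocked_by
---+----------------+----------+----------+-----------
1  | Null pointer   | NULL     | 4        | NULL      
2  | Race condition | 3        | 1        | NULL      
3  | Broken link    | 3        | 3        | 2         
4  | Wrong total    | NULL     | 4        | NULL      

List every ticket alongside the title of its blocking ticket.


This is a self-join: tickets is joined to a second copy of itself, matching each row's blocked_by to another row's id. Use LEFT JOIN so rows with blocked_by=NULL are kept.
  - ticket 1 (Null pointer): blocked_by=NULL -> NULL
  - ticket 2 (Race condition): blocked_by=NULL -> NULL
  - ticket 3 (Broken link): blocked_by=2 -> Race condition
  - ticket 4 (Wrong total): blocked_by=NULL -> NULL

SQL:
SELECT a.title AS item, b.title AS blocked_by
FROM tickets a
LEFT JOIN tickets b ON a.blocked_by = b.id

Result:
item           | blocked_by    
---------------+---------------
Null pointer   | NULL          
Race condition | NULL          
Broken link    | Race condition
Wrong total    | NULL          


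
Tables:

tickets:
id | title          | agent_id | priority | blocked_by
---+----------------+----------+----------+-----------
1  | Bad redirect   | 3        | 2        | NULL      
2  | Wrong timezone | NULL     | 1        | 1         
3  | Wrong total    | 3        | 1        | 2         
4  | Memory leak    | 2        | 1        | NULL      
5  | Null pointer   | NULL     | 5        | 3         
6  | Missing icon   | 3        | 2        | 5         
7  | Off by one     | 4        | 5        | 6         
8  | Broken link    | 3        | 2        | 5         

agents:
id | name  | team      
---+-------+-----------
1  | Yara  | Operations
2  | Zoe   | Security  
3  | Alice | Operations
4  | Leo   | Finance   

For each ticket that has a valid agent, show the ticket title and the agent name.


INNER JOIN keeps only tickets rows whose agent_id matches an id in agents. Walk through each ticket:
  - ticket 1 (Bad redirect): agent_id=3 -> matches Alice
  - ticket 2 (Wrong timezone): agent_id=NULL, no match -> dropped
  - ticket 3 (Wrong total): agent_id=3 -> matches Alice
  - ticket 4 (Memory leak): agent_id=2 -> matches Zoe
  - ticket 5 (Null pointer): agent_id=NULL, no match -> dropped
  - ticket 6 (Missing icon): agent_id=3 -> matches Alice
  - ticket 7 (Off by one): agent_id=4 -> matches Leo
  - ticket 8 (Broken link): agent_id=3 -> matches Alice
So 2 of 8 rows are dropped.

SQL:
SELECT a.title, b.name AS agent
FROM tickets a
INNER JOIN agents b ON a.agent_id = b.id

Result:
title        | agent
-------------+------
Bad redirect | Alice
Wrong total  | Alice
Memory leak  | Zoe  
Missing icon | Alice
Off by one   | Leo  
Broken link  | Alice


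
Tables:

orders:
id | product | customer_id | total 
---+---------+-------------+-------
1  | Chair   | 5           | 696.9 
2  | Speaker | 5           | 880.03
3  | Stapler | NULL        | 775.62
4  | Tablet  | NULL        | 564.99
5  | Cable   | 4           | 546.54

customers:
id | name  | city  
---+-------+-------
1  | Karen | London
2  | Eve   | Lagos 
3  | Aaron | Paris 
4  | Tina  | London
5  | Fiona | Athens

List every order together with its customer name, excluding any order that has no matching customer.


INNER JOIN keeps only orders rows whose customer_id matches an id in customers. Walk through each order:
  - order 1 (Chair): customer_id=5 -> matches Fiona
  - order 2 (Speaker): customer_id=5 -> matches Fiona
  - order 3 (Stapler): customer_id=NULL, no match -> dropped
  - order 4 (Tablet): customer_id=NULL, no match -> dropped
  - order 5 (Cable): customer_id=4 -> matches Tina
So 2 of 5 rows are dropped.

SQL:
SELECT a.product, b.name AS customer
FROM orders a
INNER JOIN customers b ON a.customer_id = b.id

Result:
product | customer
--------+---------
Chair   | Fiona   
Speaker | Fiona   
Cable   | Tina    


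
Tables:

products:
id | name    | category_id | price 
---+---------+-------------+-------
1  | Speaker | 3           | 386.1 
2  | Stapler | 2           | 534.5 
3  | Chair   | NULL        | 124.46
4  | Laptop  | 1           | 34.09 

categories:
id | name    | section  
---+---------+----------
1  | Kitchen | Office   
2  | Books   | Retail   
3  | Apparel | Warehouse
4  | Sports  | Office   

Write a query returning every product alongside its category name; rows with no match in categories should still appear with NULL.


LEFT JOIN keeps every row from products (the left table); where category_id has no match in categories, the category columns become NULL. Walk through each product:
  - product 1 (Speaker): category_id=3 -> matches Apparel
  - product 2 (Stapler): category_id=2 -> matches Books
  - product 3 (Chair): category_id=NULL, no match -> kept with NULL
  - product 4 (Laptop): category_id=1 -> matches Kitchen
All 4 rows appear; 1 has NULL category.

SQL:
SELECT a.name, b.name AS category
FROM products a
LEFT JOIN categories b ON a.category_id = b.id

Result:
name    | category
--------+---------
Speaker | Apparel 
Stapler | Books   
Chair   | NULL    
Laptop  | Kitchen 


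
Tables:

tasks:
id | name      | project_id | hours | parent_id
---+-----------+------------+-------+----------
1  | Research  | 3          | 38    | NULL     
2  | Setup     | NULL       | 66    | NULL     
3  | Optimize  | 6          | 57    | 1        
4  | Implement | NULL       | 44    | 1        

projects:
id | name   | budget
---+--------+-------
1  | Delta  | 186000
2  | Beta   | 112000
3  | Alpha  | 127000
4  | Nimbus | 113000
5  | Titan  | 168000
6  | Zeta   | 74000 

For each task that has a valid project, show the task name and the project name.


INNER JOIN keeps only tasks rows whose project_id matches an id in projects. Walk through each task:
  - task 1 (Research): project_id=3 -> matches Alpha
  - task 2 (Setup): project_id=NULL, no match -> dropped
  - task 3 (Optimize): project_id=6 -> matches Zeta
  - task 4 (Implement): project_id=NULL, no match -> dropped
So 2 of 4 rows are dropped.

SQL:
SELECT a.name, b.name AS project
FROM tasks a
INNER JOIN projects b ON a.project_id = b.id

Result:
name     | project
---------+--------
Research | Alpha  
Optimize | Zeta   


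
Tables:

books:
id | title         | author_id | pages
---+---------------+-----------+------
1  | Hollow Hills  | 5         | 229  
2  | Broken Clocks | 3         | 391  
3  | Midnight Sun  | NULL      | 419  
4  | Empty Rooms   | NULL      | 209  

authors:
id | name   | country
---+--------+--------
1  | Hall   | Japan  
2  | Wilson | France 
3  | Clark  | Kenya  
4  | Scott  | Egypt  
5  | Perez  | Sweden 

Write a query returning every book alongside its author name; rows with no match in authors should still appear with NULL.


LEFT JOIN keeps every row from books (the left table); where author_id has no match in authors, the author columns become NULL. Walk through each book:
  - book 1 (Hollow Hills): author_id=5 -> matches Perez
  - book 2 (Broken Clocks): author_id=3 -> matches Clark
  - book 3 (Midnight Sun): author_id=NULL, no match -> kept with NULL
  - book 4 (Empty Rooms): author_id=NULL, no match -> kept with NULL
All 4 rows appear; 2 have NULL author.

SQL:
SELECT a.title, b.name AS author
FROM books a
LEFT JOIN authors b ON a.author_id = b.id

Result:
title         | author
--------------+-------
Hollow Hills  | Perez 
Broken Clocks | Clark 
Midnight Sun  | NULL  
Empty Rooms   | NULL  


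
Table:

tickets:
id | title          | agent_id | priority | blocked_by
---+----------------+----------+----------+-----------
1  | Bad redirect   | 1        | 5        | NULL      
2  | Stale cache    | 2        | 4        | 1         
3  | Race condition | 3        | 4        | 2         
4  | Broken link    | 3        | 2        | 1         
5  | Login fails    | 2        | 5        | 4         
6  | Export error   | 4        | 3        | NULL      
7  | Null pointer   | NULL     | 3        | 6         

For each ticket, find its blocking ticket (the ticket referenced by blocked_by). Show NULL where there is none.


This is a self-join: tickets is joined to a second copy of itself, matching each row's blocked_by to another row's id. Use LEFT JOIN so rows with blocked_by=NULL are kept.
  - ticket 1 (Bad redirect): blocked_by=NULL -> NULL
  - ticket 2 (Stale cache): blocked_by=1 -> Bad redirect
  - ticket 3 (Race condition): blocked_by=2 -> Stale cache
  - ticket 4 (Broken link): blocked_by=1 -> Bad redirect
  - ticket 5 (Login fails): blocked_by=4 -> Broken link
  - ticket 6 (Export error): blocked_by=NULL -> NULL
  - ticket 7 (Null pointer): blocked_by=6 -> Export error

SQL:
SELECT a.title AS item, b.title AS blocked_by
FROM tickets a
LEFT JOIN tickets b ON a.blocked_by = b.id

Result:
item           | blocked_by  
---------------+-------------
Bad redirect   | NULL        
Stale cache    | Bad redirect
Race condition | Stale cache 
Broken link    | Bad redirect
Login fails    | Broken link 
Export error   | NULL        
Null pointer   | Export error


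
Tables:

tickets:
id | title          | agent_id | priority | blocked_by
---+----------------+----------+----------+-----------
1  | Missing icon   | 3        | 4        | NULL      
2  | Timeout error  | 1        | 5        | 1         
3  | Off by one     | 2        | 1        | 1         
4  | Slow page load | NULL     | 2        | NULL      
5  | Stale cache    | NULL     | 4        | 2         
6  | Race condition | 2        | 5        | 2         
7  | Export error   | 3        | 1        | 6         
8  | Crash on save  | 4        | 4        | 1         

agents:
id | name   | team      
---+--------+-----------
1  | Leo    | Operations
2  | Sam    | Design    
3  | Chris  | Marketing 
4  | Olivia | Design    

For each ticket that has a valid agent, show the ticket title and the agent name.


INNER JOIN keeps only tickets rows whose agent_id matches an id in agents. Walk through each ticket:
  - ticket 1 (Missing icon): agent_id=3 -> matches Chris
  - ticket 2 (Timeout error): agent_id=1 -> matches Leo
  - ticket 3 (Off by one): agent_id=2 -> matches Sam
  - ticket 4 (Slow page load): agent_id=NULL, no match -> dropped
  - ticket 5 (Stale cache): agent_id=NULL, no match -> dropped
  - ticket 6 (Race condition): agent_id=2 -> matches Sam
  - ticket 7 (Export error): agent_id=3 -> matches Chris
  - ticket 8 (Crash on save): agent_id=4 -> matches Olivia
So 2 of 8 rows are dropped.

SQL:
SELECT a.title, b.name AS agent
FROM tickets a
INNER JOIN agents b ON a.agent_id = b.id

Result:
title          | agent 
---------------+-------
Missing icon   | Chris 
Timeout error  | Leo   
Off by one     | Sam   
Race condition | Sam   
Export error   | Chris 
Crash on save  | Olivia
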